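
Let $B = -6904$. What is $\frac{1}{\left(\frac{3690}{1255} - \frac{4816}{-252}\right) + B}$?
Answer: $- \frac{2259}{15546322} \approx -0.00014531$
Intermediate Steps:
$\frac{1}{\left(\frac{3690}{1255} - \frac{4816}{-252}\right) + B} = \frac{1}{\left(\frac{3690}{1255} - \frac{4816}{-252}\right) - 6904} = \frac{1}{\left(3690 \cdot \frac{1}{1255} - - \frac{172}{9}\right) - 6904} = \frac{1}{\left(\frac{738}{251} + \frac{172}{9}\right) - 6904} = \frac{1}{\frac{49814}{2259} - 6904} = \frac{1}{- \frac{15546322}{2259}} = - \frac{2259}{15546322}$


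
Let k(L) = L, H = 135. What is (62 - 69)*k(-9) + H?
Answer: 198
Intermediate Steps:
(62 - 69)*k(-9) + H = (62 - 69)*(-9) + 135 = -7*(-9) + 135 = 63 + 135 = 198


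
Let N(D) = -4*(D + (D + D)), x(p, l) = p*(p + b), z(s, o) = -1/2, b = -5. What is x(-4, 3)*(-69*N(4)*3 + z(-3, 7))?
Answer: 357678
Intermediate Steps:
z(s, o) = -1/2 (z(s, o) = -1*1/2 = -1/2)
x(p, l) = p*(-5 + p) (x(p, l) = p*(p - 5) = p*(-5 + p))
N(D) = -12*D (N(D) = -4*(D + 2*D) = -12*D)
x(-4, 3)*(-69*N(4)*3 + z(-3, 7)) = (-4*(-5 - 4))*(-69*(-12*4)*3 - 1/2) = (-4*(-9))*(-(-3312)*3 - 1/2) = 36*(-69*(-144) - 1/2) = 36*(9936 - 1/2) = 36*(19871/2) = 357678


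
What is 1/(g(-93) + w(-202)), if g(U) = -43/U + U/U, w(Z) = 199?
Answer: 93/18643 ≈ 0.0049885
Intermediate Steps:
g(U) = 1 - 43/U (g(U) = -43/U + 1 = 1 - 43/U)
1/(g(-93) + w(-202)) = 1/((-43 - 93)/(-93) + 199) = 1/(-1/93*(-136) + 199) = 1/(136/93 + 199) = 1/(18643/93) = 93/18643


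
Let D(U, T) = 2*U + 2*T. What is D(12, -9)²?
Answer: 36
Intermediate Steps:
D(U, T) = 2*T + 2*U
D(12, -9)² = (2*(-9) + 2*12)² = (-18 + 24)² = 6² = 36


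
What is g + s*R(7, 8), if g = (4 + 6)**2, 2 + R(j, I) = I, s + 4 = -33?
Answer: -122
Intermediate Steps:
s = -37 (s = -4 - 33 = -37)
R(j, I) = -2 + I
g = 100 (g = 10**2 = 100)
g + s*R(7, 8) = 100 - 37*(-2 + 8) = 100 - 37*6 = 100 - 222 = -122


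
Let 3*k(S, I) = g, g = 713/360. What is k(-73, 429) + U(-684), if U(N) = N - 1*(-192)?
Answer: -530647/1080 ≈ -491.34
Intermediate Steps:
g = 713/360 (g = 713*(1/360) = 713/360 ≈ 1.9806)
k(S, I) = 713/1080 (k(S, I) = (⅓)*(713/360) = 713/1080)
U(N) = 192 + N (U(N) = N + 192 = 192 + N)
k(-73, 429) + U(-684) = 713/1080 + (192 - 684) = 713/1080 - 492 = -530647/1080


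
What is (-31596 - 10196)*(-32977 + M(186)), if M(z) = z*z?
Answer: -67661248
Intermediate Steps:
M(z) = z**2
(-31596 - 10196)*(-32977 + M(186)) = (-31596 - 10196)*(-32977 + 186**2) = -41792*(-32977 + 34596) = -41792*1619 = -67661248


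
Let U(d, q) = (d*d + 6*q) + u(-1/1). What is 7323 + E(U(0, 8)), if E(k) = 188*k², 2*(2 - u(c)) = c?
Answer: 486770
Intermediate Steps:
u(c) = 2 - c/2
U(d, q) = 5/2 + d² + 6*q (U(d, q) = (d*d + 6*q) + (2 - (-1)/(2*1)) = (d² + 6*q) + (2 - (-1)/2) = (d² + 6*q) + (2 - ½*(-1)) = (d² + 6*q) + (2 + ½) = (d² + 6*q) + 5/2 = 5/2 + d² + 6*q)
7323 + E(U(0, 8)) = 7323 + 188*(5/2 + 0² + 6*8)² = 7323 + 188*(5/2 + 0 + 48)² = 7323 + 188*(101/2)² = 7323 + 188*(10201/4) = 7323 + 479447 = 486770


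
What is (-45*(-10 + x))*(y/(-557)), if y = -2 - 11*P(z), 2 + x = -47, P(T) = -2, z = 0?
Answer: -53100/557 ≈ -95.332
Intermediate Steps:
x = -49 (x = -2 - 47 = -49)
y = 20 (y = -2 - 11*(-2) = -2 + 22 = 20)
(-45*(-10 + x))*(y/(-557)) = (-45*(-10 - 49))*(20/(-557)) = (-45*(-59))*(20*(-1/557)) = 2655*(-20/557) = -53100/557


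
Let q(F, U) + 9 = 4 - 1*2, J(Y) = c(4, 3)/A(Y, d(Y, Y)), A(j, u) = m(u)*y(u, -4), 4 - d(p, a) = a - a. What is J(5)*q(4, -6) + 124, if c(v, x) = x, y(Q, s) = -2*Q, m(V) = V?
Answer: 3989/32 ≈ 124.66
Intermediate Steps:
d(p, a) = 4 (d(p, a) = 4 - (a - a) = 4 - 1*0 = 4 + 0 = 4)
A(j, u) = -2*u**2 (A(j, u) = u*(-2*u) = -2*u**2)
J(Y) = -3/32 (J(Y) = 3/((-2*4**2)) = 3/((-2*16)) = 3/(-32) = 3*(-1/32) = -3/32)
q(F, U) = -7 (q(F, U) = -9 + (4 - 1*2) = -9 + (4 - 2) = -9 + 2 = -7)
J(5)*q(4, -6) + 124 = -3/32*(-7) + 124 = 21/32 + 124 = 3989/32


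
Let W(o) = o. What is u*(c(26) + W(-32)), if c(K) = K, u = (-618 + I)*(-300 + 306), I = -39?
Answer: 23652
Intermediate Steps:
u = -3942 (u = (-618 - 39)*(-300 + 306) = -657*6 = -3942)
u*(c(26) + W(-32)) = -3942*(26 - 32) = -3942*(-6) = 23652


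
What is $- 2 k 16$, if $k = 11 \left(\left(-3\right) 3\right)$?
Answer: $3168$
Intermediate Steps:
$k = -99$ ($k = 11 \left(-9\right) = -99$)
$- 2 k 16 = \left(-2\right) \left(-99\right) 16 = 198 \cdot 16 = 3168$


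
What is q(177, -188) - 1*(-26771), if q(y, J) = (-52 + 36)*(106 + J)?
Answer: 28083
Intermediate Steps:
q(y, J) = -1696 - 16*J (q(y, J) = -16*(106 + J) = -1696 - 16*J)
q(177, -188) - 1*(-26771) = (-1696 - 16*(-188)) - 1*(-26771) = (-1696 + 3008) + 26771 = 1312 + 26771 = 28083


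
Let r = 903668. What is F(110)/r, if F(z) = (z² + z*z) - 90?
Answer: 12055/451834 ≈ 0.026680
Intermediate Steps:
F(z) = -90 + 2*z² (F(z) = (z² + z²) - 90 = 2*z² - 90 = -90 + 2*z²)
F(110)/r = (-90 + 2*110²)/903668 = (-90 + 2*12100)*(1/903668) = (-90 + 24200)*(1/903668) = 24110*(1/903668) = 12055/451834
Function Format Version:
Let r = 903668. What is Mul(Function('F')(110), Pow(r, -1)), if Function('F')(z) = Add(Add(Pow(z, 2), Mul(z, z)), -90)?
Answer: Rational(12055, 451834) ≈ 0.026680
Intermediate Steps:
Function('F')(z) = Add(-90, Mul(2, Pow(z, 2))) (Function('F')(z) = Add(Add(Pow(z, 2), Pow(z, 2)), -90) = Add(Mul(2, Pow(z, 2)), -90) = Add(-90, Mul(2, Pow(z, 2))))
Mul(Function('F')(110), Pow(r, -1)) = Mul(Add(-90, Mul(2, Pow(110, 2))), Pow(903668, -1)) = Mul(Add(-90, Mul(2, 12100)), Rational(1, 903668)) = Mul(Add(-90, 24200), Rational(1, 903668)) = Mul(24110, Rational(1, 903668)) = Rational(12055, 451834)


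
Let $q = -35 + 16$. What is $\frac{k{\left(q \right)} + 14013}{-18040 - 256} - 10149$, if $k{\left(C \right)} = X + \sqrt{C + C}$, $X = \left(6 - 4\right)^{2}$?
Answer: $- \frac{185700121}{18296} - \frac{i \sqrt{38}}{18296} \approx -10150.0 - 0.00033693 i$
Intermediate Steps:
$q = -19$
$X = 4$ ($X = 2^{2} = 4$)
$k{\left(C \right)} = 4 + \sqrt{2} \sqrt{C}$ ($k{\left(C \right)} = 4 + \sqrt{C + C} = 4 + \sqrt{2 C} = 4 + \sqrt{2} \sqrt{C}$)
$\frac{k{\left(q \right)} + 14013}{-18040 - 256} - 10149 = \frac{\left(4 + \sqrt{2} \sqrt{-19}\right) + 14013}{-18040 - 256} - 10149 = \frac{\left(4 + \sqrt{2} i \sqrt{19}\right) + 14013}{-18296} - 10149 = \left(\left(4 + i \sqrt{38}\right) + 14013\right) \left(- \frac{1}{18296}\right) - 10149 = \left(14017 + i \sqrt{38}\right) \left(- \frac{1}{18296}\right) - 10149 = \left(- \frac{14017}{18296} - \frac{i \sqrt{38}}{18296}\right) - 10149 = - \frac{185700121}{18296} - \frac{i \sqrt{38}}{18296}$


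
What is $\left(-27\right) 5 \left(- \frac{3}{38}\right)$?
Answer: $\frac{405}{38} \approx 10.658$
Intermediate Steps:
$\left(-27\right) 5 \left(- \frac{3}{38}\right) = - 135 \left(\left(-3\right) \frac{1}{38}\right) = \left(-135\right) \left(- \frac{3}{38}\right) = \frac{405}{38}$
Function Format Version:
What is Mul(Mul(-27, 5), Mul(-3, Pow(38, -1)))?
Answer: Rational(405, 38) ≈ 10.658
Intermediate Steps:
Mul(Mul(-27, 5), Mul(-3, Pow(38, -1))) = Mul(-135, Mul(-3, Rational(1, 38))) = Mul(-135, Rational(-3, 38)) = Rational(405, 38)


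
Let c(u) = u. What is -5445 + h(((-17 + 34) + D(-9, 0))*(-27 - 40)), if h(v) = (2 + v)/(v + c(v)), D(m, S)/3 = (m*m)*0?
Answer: -12402573/2278 ≈ -5444.5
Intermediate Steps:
D(m, S) = 0 (D(m, S) = 3*((m*m)*0) = 3*(m²*0) = 3*0 = 0)
h(v) = (2 + v)/(2*v) (h(v) = (2 + v)/(v + v) = (2 + v)/((2*v)) = (2 + v)*(1/(2*v)) = (2 + v)/(2*v))
-5445 + h(((-17 + 34) + D(-9, 0))*(-27 - 40)) = -5445 + (2 + ((-17 + 34) + 0)*(-27 - 40))/(2*((((-17 + 34) + 0)*(-27 - 40)))) = -5445 + (2 + (17 + 0)*(-67))/(2*(((17 + 0)*(-67)))) = -5445 + (2 + 17*(-67))/(2*((17*(-67)))) = -5445 + (½)*(2 - 1139)/(-1139) = -5445 + (½)*(-1/1139)*(-1137) = -5445 + 1137/2278 = -12402573/2278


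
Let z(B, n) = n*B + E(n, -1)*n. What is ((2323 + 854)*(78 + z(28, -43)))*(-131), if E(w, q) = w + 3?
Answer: -247215078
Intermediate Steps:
E(w, q) = 3 + w
z(B, n) = B*n + n*(3 + n) (z(B, n) = n*B + (3 + n)*n = B*n + n*(3 + n))
((2323 + 854)*(78 + z(28, -43)))*(-131) = ((2323 + 854)*(78 - 43*(3 + 28 - 43)))*(-131) = (3177*(78 - 43*(-12)))*(-131) = (3177*(78 + 516))*(-131) = (3177*594)*(-131) = 1887138*(-131) = -247215078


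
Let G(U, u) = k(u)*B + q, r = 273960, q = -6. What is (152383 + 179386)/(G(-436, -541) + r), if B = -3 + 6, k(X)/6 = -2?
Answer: 331769/273918 ≈ 1.2112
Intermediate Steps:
k(X) = -12 (k(X) = 6*(-2) = -12)
B = 3
G(U, u) = -42 (G(U, u) = -12*3 - 6 = -36 - 6 = -42)
(152383 + 179386)/(G(-436, -541) + r) = (152383 + 179386)/(-42 + 273960) = 331769/273918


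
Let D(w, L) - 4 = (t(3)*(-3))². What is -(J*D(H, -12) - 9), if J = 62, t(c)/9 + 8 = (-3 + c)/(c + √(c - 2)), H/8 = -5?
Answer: -2892911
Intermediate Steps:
H = -40 (H = 8*(-5) = -40)
t(c) = -72 + 9*(-3 + c)/(c + √(-2 + c)) (t(c) = -72 + 9*((-3 + c)/(c + √(c - 2))) = -72 + 9*((-3 + c)/(c + √(-2 + c))) = -72 + 9*(-3 + c)/(c + √(-2 + c)))
D(w, L) = 46660 (D(w, L) = 4 + ((9*(-3 - 8*√(-2 + 3) - 7*3)/(3 + √(-2 + 3)))*(-3))² = 4 + ((9*(-3 - 8*√1 - 21)/(3 + √1))*(-3))² = 4 + ((9*(-3 - 8*1 - 21)/(3 + 1))*(-3))² = 4 + ((9*(-3 - 8 - 21)/4)*(-3))² = 4 + ((9*(¼)*(-32))*(-3))² = 4 + (-72*(-3))² = 4 + 216² = 4 + 46656 = 46660)
-(J*D(H, -12) - 9) = -(62*46660 - 9) = -(2892920 - 9) = -1*2892911 = -2892911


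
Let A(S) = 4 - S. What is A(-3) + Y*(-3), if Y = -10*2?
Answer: 67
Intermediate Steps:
Y = -20
A(-3) + Y*(-3) = (4 - 1*(-3)) - 20*(-3) = (4 + 3) + 60 = 7 + 60 = 67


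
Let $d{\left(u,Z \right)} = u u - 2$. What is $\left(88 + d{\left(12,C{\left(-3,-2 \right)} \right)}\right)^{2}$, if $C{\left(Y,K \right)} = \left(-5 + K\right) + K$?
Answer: $52900$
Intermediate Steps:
$C{\left(Y,K \right)} = -5 + 2 K$
$d{\left(u,Z \right)} = -2 + u^{2}$ ($d{\left(u,Z \right)} = u^{2} - 2 = -2 + u^{2}$)
$\left(88 + d{\left(12,C{\left(-3,-2 \right)} \right)}\right)^{2} = \left(88 - \left(2 - 12^{2}\right)\right)^{2} = \left(88 + \left(-2 + 144\right)\right)^{2} = \left(88 + 142\right)^{2} = 230^{2} = 52900$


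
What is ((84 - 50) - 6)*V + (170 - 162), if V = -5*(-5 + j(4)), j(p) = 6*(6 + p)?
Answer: -7692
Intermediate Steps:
j(p) = 36 + 6*p
V = -275 (V = -5*(-5 + (36 + 6*4)) = -5*(-5 + (36 + 24)) = -5*(-5 + 60) = -5*55 = -275)
((84 - 50) - 6)*V + (170 - 162) = ((84 - 50) - 6)*(-275) + (170 - 162) = (34 - 6)*(-275) + 8 = 28*(-275) + 8 = -7700 + 8 = -7692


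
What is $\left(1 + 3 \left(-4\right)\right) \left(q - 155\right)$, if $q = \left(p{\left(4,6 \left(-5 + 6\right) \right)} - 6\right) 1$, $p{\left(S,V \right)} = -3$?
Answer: $1804$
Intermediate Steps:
$q = -9$ ($q = \left(-3 - 6\right) 1 = \left(-9\right) 1 = -9$)
$\left(1 + 3 \left(-4\right)\right) \left(q - 155\right) = \left(1 + 3 \left(-4\right)\right) \left(-9 - 155\right) = \left(1 - 12\right) \left(-164\right) = \left(-11\right) \left(-164\right) = 1804$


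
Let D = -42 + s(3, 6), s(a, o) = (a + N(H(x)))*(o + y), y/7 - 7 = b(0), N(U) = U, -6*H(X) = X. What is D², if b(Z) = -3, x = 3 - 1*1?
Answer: 21316/9 ≈ 2368.4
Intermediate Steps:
x = 2 (x = 3 - 1 = 2)
H(X) = -X/6
y = 28 (y = 49 + 7*(-3) = 49 - 21 = 28)
s(a, o) = (28 + o)*(-⅓ + a) (s(a, o) = (a - ⅙*2)*(o + 28) = (a - ⅓)*(28 + o) = (-⅓ + a)*(28 + o) = (28 + o)*(-⅓ + a))
D = 146/3 (D = -42 + (-28/3 + 28*3 - ⅓*6 + 3*6) = -42 + (-28/3 + 84 - 2 + 18) = -42 + 272/3 = 146/3 ≈ 48.667)
D² = (146/3)² = 21316/9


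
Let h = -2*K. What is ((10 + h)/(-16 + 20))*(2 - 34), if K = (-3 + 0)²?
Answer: 64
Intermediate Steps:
K = 9 (K = (-3)² = 9)
h = -18 (h = -2*9 = -18)
((10 + h)/(-16 + 20))*(2 - 34) = ((10 - 18)/(-16 + 20))*(2 - 34) = -8/4*(-32) = -8*¼*(-32) = -2*(-32) = 64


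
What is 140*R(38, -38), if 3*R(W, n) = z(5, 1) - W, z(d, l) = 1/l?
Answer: -5180/3 ≈ -1726.7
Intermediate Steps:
R(W, n) = ⅓ - W/3 (R(W, n) = (1/1 - W)/3 = (1 - W)/3 = ⅓ - W/3)
140*R(38, -38) = 140*(⅓ - ⅓*38) = 140*(⅓ - 38/3) = 140*(-37/3) = -5180/3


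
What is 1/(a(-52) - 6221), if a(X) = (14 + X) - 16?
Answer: -1/6275 ≈ -0.00015936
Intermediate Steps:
a(X) = -2 + X
1/(a(-52) - 6221) = 1/((-2 - 52) - 6221) = 1/(-54 - 6221) = 1/(-6275) = -1/6275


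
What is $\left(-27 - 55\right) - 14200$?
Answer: $-14282$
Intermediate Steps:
$\left(-27 - 55\right) - 14200 = -82 - 14200 = -14282$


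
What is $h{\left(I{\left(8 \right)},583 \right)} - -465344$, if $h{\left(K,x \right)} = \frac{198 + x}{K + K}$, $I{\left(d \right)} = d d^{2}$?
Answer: $\frac{476513037}{1024} \approx 4.6535 \cdot 10^{5}$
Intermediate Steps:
$I{\left(d \right)} = d^{3}$
$h{\left(K,x \right)} = \frac{198 + x}{2 K}$
$h{\left(I{\left(8 \right)},583 \right)} - -465344 = \frac{198 + 583}{2 \cdot 8^{3}} - -465344 = \frac{1}{2} \cdot \frac{1}{512} \cdot 781 + 465344 = \frac{781}{1024} + 465344 = \frac{476513037}{1024}$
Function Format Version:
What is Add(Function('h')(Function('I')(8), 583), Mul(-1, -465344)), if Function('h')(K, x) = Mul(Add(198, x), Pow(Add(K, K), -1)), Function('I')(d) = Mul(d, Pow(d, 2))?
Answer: Rational(476513037, 1024) ≈ 4.6535e+5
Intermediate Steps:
Function('I')(d) = Pow(d, 3)
Function('h')(K, x) = Mul(Rational(1, 2), Pow(K, -1), Add(198, x)) (Function('h')(K, x) = Mul(Add(198, x), Pow(Mul(2, K), -1)) = Mul(Add(198, x), Mul(Rational(1, 2), Pow(K, -1))) = Mul(Rational(1, 2), Pow(K, -1), Add(198, x)))
Add(Function('h')(Function('I')(8), 583), Mul(-1, -465344)) = Add(Mul(Rational(1, 2), Pow(Pow(8, 3), -1), Add(198, 583)), Mul(-1, -465344)) = Add(Mul(Rational(1, 2), Pow(512, -1), 781), 465344) = Add(Mul(Rational(1, 2), Rational(1, 512), 781), 465344) = Add(Rational(781, 1024), 465344) = Rational(476513037, 1024)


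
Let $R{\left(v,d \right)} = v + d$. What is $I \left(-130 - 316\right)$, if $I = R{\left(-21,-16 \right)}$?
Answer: $16502$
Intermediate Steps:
$R{\left(v,d \right)} = d + v$
$I = -37$ ($I = -16 - 21 = -37$)
$I \left(-130 - 316\right) = - 37 \left(-130 - 316\right) = \left(-37\right) \left(-446\right) = 16502$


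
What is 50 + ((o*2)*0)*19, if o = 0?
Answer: 50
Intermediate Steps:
50 + ((o*2)*0)*19 = 50 + ((0*2)*0)*19 = 50 + (0*0)*19 = 50 + 0*19 = 50 + 0 = 50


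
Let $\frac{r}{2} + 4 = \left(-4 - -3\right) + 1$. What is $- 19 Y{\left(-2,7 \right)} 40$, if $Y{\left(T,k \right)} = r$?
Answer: $6080$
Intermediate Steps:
$r = -8$ ($r = -8 + 2 \left(\left(-4 - -3\right) + 1\right) = -8 + 2 \left(\left(-4 + 3\right) + 1\right) = -8 + 2 \left(-1 + 1\right) = -8 + 2 \cdot 0 = -8 + 0 = -8$)
$Y{\left(T,k \right)} = -8$
$- 19 Y{\left(-2,7 \right)} 40 = \left(-19\right) \left(-8\right) 40 = 152 \cdot 40 = 6080$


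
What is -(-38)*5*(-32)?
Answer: -6080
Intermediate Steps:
-(-38)*5*(-32) = -19*(-10)*(-32) = 190*(-32) = -6080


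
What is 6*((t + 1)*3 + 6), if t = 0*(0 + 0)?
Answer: 54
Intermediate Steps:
t = 0 (t = 0*0 = 0)
6*((t + 1)*3 + 6) = 6*((0 + 1)*3 + 6) = 6*(1*3 + 6) = 6*(3 + 6) = 6*9 = 54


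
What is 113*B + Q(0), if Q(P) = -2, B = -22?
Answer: -2488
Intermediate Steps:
113*B + Q(0) = 113*(-22) - 2 = -2486 - 2 = -2488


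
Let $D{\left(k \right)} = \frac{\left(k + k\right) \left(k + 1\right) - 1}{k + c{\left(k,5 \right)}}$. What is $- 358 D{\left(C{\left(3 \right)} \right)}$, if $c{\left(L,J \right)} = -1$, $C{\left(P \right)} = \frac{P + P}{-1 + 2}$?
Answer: $- \frac{29714}{5} \approx -5942.8$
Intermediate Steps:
$C{\left(P \right)} = 2 P$ ($C{\left(P \right)} = \frac{2 P}{1} = 2 P 1 = 2 P$)
$D{\left(k \right)} = \frac{-1 + 2 k \left(1 + k\right)}{-1 + k}$ ($D{\left(k \right)} = \frac{\left(k + k\right) \left(k + 1\right) - 1}{k - 1} = \frac{2 k \left(1 + k\right) - 1}{-1 + k} = \frac{-1 + 2 k \left(1 + k\right)}{-1 + k}$)
$- 358 D{\left(C{\left(3 \right)} \right)} = - 358 \frac{-1 + 2 \cdot 2 \cdot 3 + 2 \left(2 \cdot 3\right)^{2}}{-1 + 2 \cdot 3} = - 358 \frac{-1 + 2 \cdot 6 + 2 \cdot 6^{2}}{-1 + 6} = - 358 \frac{-1 + 12 + 2 \cdot 36}{5} = - 358 \frac{-1 + 12 + 72}{5} = - 358 \cdot \frac{1}{5} \cdot 83 = \left(-358\right) \frac{83}{5} = - \frac{29714}{5}$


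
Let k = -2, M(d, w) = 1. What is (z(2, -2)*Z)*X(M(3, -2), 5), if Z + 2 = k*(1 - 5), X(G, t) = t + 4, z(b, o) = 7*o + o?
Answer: -864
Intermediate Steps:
z(b, o) = 8*o
X(G, t) = 4 + t
Z = 6 (Z = -2 - 2*(1 - 5) = -2 - 2*(-4) = -2 + 8 = 6)
(z(2, -2)*Z)*X(M(3, -2), 5) = ((8*(-2))*6)*(4 + 5) = -16*6*9 = -96*9 = -864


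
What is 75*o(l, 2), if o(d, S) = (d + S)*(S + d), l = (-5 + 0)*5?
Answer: 39675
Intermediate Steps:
l = -25 (l = -5*5 = -25)
o(d, S) = (S + d)² (o(d, S) = (S + d)*(S + d) = (S + d)²)
75*o(l, 2) = 75*(2 - 25)² = 75*(-23)² = 75*529 = 39675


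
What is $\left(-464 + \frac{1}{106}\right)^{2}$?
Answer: $\frac{2418967489}{11236} \approx 2.1529 \cdot 10^{5}$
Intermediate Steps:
$\left(-464 + \frac{1}{106}\right)^{2} = \left(- \frac{49183}{106}\right)^{2} = \frac{2418967489}{11236}$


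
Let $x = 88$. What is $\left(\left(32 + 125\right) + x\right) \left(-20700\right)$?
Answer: $-5071500$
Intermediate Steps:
$\left(\left(32 + 125\right) + x\right) \left(-20700\right) = \left(\left(32 + 125\right) + 88\right) \left(-20700\right) = \left(157 + 88\right) \left(-20700\right) = 245 \left(-20700\right) = -5071500$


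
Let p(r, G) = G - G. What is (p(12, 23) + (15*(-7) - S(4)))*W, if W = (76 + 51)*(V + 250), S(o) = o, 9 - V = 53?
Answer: -2851658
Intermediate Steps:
V = -44 (V = 9 - 1*53 = 9 - 53 = -44)
p(r, G) = 0
W = 26162 (W = (76 + 51)*(-44 + 250) = 127*206 = 26162)
(p(12, 23) + (15*(-7) - S(4)))*W = (0 + (15*(-7) - 1*4))*26162 = (0 + (-105 - 4))*26162 = (0 - 109)*26162 = -109*26162 = -2851658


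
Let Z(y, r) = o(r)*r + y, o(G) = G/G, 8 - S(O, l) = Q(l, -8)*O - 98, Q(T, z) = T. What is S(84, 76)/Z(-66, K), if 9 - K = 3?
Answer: 3139/30 ≈ 104.63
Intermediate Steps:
S(O, l) = 106 - O*l (S(O, l) = 8 - (l*O - 98) = 8 - (O*l - 98) = 8 - (-98 + O*l) = 8 + (98 - O*l) = 106 - O*l)
K = 6 (K = 9 - 1*3 = 9 - 3 = 6)
o(G) = 1
Z(y, r) = r + y (Z(y, r) = 1*r + y = r + y)
S(84, 76)/Z(-66, K) = (106 - 1*84*76)/(6 - 66) = (106 - 6384)/(-60) = -6278*(-1/60) = 3139/30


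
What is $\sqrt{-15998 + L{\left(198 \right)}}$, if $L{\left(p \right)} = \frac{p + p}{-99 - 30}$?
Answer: $\frac{i \sqrt{29585978}}{43} \approx 126.5 i$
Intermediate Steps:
$L{\left(p \right)} = - \frac{2 p}{129}$ ($L{\left(p \right)} = \frac{2 p}{-129} = 2 p \left(- \frac{1}{129}\right) = - \frac{2 p}{129}$)
$\sqrt{-15998 + L{\left(198 \right)}} = \sqrt{-15998 - \frac{132}{43}} = \sqrt{- \frac{688046}{43}} = \frac{i \sqrt{29585978}}{43}$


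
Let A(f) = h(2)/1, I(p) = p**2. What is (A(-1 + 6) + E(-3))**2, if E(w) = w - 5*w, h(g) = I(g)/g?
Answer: 196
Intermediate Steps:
h(g) = g (h(g) = g**2/g = g)
A(f) = 2 (A(f) = 2/1 = 2*1 = 2)
E(w) = -4*w
(A(-1 + 6) + E(-3))**2 = (2 - 4*(-3))**2 = (2 + 12)**2 = 14**2 = 196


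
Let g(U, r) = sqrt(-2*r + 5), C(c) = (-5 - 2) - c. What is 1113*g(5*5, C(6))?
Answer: 1113*sqrt(31) ≈ 6196.9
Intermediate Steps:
C(c) = -7 - c
g(U, r) = sqrt(5 - 2*r)
1113*g(5*5, C(6)) = 1113*sqrt(5 - 2*(-7 - 1*6)) = 1113*sqrt(5 - 2*(-7 - 6)) = 1113*sqrt(5 - 2*(-13)) = 1113*sqrt(5 + 26) = 1113*sqrt(31)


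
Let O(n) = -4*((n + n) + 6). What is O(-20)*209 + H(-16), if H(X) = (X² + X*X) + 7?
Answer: 28943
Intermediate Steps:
H(X) = 7 + 2*X² (H(X) = (X² + X²) + 7 = 2*X² + 7 = 7 + 2*X²)
O(n) = -24 - 8*n (O(n) = -4*(2*n + 6) = -4*(6 + 2*n) = -24 - 8*n)
O(-20)*209 + H(-16) = (-24 - 8*(-20))*209 + (7 + 2*(-16)²) = (-24 + 160)*209 + (7 + 2*256) = 136*209 + (7 + 512) = 28424 + 519 = 28943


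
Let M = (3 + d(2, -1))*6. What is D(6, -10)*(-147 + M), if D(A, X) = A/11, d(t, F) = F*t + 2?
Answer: -774/11 ≈ -70.364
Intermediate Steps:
d(t, F) = 2 + F*t
D(A, X) = A/11 (D(A, X) = A*(1/11) = A/11)
M = 18 (M = (3 + (2 - 1*2))*6 = (3 + (2 - 2))*6 = (3 + 0)*6 = 3*6 = 18)
D(6, -10)*(-147 + M) = ((1/11)*6)*(-147 + 18) = (6/11)*(-129) = -774/11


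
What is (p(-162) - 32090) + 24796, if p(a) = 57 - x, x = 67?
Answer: -7304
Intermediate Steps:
p(a) = -10 (p(a) = 57 - 1*67 = 57 - 67 = -10)
(p(-162) - 32090) + 24796 = (-10 - 32090) + 24796 = -32100 + 24796 = -7304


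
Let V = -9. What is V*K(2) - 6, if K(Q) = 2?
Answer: -24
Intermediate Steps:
V*K(2) - 6 = -9*2 - 6 = -18 - 6 = -24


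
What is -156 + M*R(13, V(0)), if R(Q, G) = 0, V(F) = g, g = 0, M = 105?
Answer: -156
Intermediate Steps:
V(F) = 0
-156 + M*R(13, V(0)) = -156 + 105*0 = -156 + 0 = -156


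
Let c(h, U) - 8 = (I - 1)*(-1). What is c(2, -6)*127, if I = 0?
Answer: 1143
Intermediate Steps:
c(h, U) = 9 (c(h, U) = 8 + (0 - 1)*(-1) = 8 - 1*(-1) = 8 + 1 = 9)
c(2, -6)*127 = 9*127 = 1143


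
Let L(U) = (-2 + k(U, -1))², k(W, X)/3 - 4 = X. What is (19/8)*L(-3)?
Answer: 931/8 ≈ 116.38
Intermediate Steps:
k(W, X) = 12 + 3*X
L(U) = 49 (L(U) = (-2 + (12 + 3*(-1)))² = (-2 + (12 - 3))² = (-2 + 9)² = 7² = 49)
(19/8)*L(-3) = (19/8)*49 = 931/8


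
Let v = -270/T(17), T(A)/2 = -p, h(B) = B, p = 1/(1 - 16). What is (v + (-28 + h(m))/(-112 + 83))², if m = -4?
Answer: 3444868249/841 ≈ 4.0962e+6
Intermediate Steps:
p = -1/15 (p = 1/(-15) = -1/15 ≈ -0.066667)
T(A) = 2/15 (T(A) = 2*(-1*(-1/15)) = 2*(1/15) = 2/15)
v = -2025 (v = -270/2/15 = -270*15/2 = -2025)
(v + (-28 + h(m))/(-112 + 83))² = (-2025 + (-28 - 4)/(-112 + 83))² = (-2025 - 32/(-29))² = (-2025 - 32*(-1/29))² = (-2025 + 32/29)² = (-58693/29)² = 3444868249/841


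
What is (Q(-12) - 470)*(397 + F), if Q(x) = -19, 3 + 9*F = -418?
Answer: -513776/3 ≈ -1.7126e+5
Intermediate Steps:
F = -421/9 (F = -⅓ + (⅑)*(-418) = -⅓ - 418/9 = -421/9 ≈ -46.778)
(Q(-12) - 470)*(397 + F) = (-19 - 470)*(397 - 421/9) = -489*3152/9 = -513776/3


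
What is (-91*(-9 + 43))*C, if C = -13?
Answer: 40222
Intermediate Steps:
(-91*(-9 + 43))*C = -91*(-9 + 43)*(-13) = -91*34*(-13) = -3094*(-13) = 40222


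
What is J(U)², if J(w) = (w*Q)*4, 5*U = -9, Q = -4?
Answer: 20736/25 ≈ 829.44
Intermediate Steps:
U = -9/5 (U = (⅕)*(-9) = -9/5 ≈ -1.8000)
J(w) = -16*w (J(w) = (w*(-4))*4 = -4*w*4 = -16*w)
J(U)² = (-16*(-9/5))² = (144/5)² = 20736/25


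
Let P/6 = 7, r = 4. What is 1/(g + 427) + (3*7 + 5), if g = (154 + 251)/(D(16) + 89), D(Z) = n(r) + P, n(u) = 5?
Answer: 1520538/58477 ≈ 26.002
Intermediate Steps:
P = 42 (P = 6*7 = 42)
D(Z) = 47 (D(Z) = 5 + 42 = 47)
g = 405/136 (g = (154 + 251)/(47 + 89) = 405/136 ≈ 2.9779)
1/(g + 427) + (3*7 + 5) = 1/(405/136 + 427) + (3*7 + 5) = 1/(58477/136) + (21 + 5) = 136/58477 + 26 = 1520538/58477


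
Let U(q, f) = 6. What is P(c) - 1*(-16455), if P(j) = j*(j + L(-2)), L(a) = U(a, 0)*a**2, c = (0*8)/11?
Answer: 16455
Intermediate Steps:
c = 0 (c = 0*(1/11) = 0)
L(a) = 6*a**2
P(j) = j*(24 + j) (P(j) = j*(j + 6*(-2)**2) = j*(j + 6*4) = j*(j + 24) = j*(24 + j))
P(c) - 1*(-16455) = 0*(24 + 0) - 1*(-16455) = 0*24 + 16455 = 0 + 16455 = 16455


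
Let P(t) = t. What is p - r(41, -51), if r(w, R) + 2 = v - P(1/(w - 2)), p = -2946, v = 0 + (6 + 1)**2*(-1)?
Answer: -112904/39 ≈ -2895.0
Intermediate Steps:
v = -49 (v = 0 + 7**2*(-1) = 0 + 49*(-1) = 0 - 49 = -49)
r(w, R) = -51 - 1/(-2 + w) (r(w, R) = -2 + (-49 - 1/(w - 2)) = -2 + (-49 - 1/(-2 + w)) = -51 - 1/(-2 + w))
p - r(41, -51) = -2946 - (101 - 51*41)/(-2 + 41) = -2946 - (101 - 2091)/39 = -2946 - (-1990)/39 = -2946 - 1*(-1990/39) = -2946 + 1990/39 = -112904/39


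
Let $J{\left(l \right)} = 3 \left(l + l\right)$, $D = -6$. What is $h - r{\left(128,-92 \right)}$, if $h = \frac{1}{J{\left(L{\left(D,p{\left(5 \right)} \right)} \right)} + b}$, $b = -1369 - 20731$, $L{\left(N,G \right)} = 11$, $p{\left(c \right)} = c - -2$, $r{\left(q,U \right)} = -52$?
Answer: $\frac{1145767}{22034} \approx 52.0$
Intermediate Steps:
$p{\left(c \right)} = 2 + c$ ($p{\left(c \right)} = c + 2 = 2 + c$)
$J{\left(l \right)} = 6 l$ ($J{\left(l \right)} = 3 \cdot 2 l = 6 l$)
$b = -22100$ ($b = -1369 - 20731 = -22100$)
$h = - \frac{1}{22034}$ ($h = \frac{1}{6 \cdot 11 - 22100} = \frac{1}{66 - 22100} = \frac{1}{-22034} = - \frac{1}{22034} \approx -4.5384 \cdot 10^{-5}$)
$h - r{\left(128,-92 \right)} = - \frac{1}{22034} - -52 = - \frac{1}{22034} + 52 = \frac{1145767}{22034}$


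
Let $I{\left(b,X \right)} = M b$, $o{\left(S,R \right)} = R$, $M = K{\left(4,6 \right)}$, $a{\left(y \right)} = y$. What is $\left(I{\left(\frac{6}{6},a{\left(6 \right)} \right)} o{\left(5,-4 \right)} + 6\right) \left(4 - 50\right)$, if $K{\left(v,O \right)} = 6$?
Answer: $828$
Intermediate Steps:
$M = 6$
$I{\left(b,X \right)} = 6 b$
$\left(I{\left(\frac{6}{6},a{\left(6 \right)} \right)} o{\left(5,-4 \right)} + 6\right) \left(4 - 50\right) = \left(6 \cdot \frac{6}{6} \left(-4\right) + 6\right) \left(4 - 50\right) = \left(6 \cdot 6 \cdot \frac{1}{6} \left(-4\right) + 6\right) \left(-46\right) = \left(6 \cdot 1 \left(-4\right) + 6\right) \left(-46\right) = \left(6 \left(-4\right) + 6\right) \left(-46\right) = \left(-24 + 6\right) \left(-46\right) = \left(-18\right) \left(-46\right) = 828$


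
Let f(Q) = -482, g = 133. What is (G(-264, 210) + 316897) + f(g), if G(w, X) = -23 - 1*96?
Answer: 316296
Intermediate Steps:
G(w, X) = -119 (G(w, X) = -23 - 96 = -119)
(G(-264, 210) + 316897) + f(g) = (-119 + 316897) - 482 = 316778 - 482 = 316296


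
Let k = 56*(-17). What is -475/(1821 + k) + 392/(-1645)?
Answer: -160289/204215 ≈ -0.78490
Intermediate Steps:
k = -952
-475/(1821 + k) + 392/(-1645) = -475/(1821 - 952) + 392/(-1645) = -475/869 + 392*(-1/1645) = -475*1/869 - 56/235 = -475/869 - 56/235 = -160289/204215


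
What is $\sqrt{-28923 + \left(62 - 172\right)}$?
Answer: $i \sqrt{29033} \approx 170.39 i$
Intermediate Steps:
$\sqrt{-28923 + \left(62 - 172\right)} = \sqrt{-28923 - 110} = \sqrt{-29033} = i \sqrt{29033}$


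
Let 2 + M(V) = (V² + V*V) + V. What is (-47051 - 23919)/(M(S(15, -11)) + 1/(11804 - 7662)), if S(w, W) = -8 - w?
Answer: -293957740/4278687 ≈ -68.703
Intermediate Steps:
M(V) = -2 + V + 2*V² (M(V) = -2 + ((V² + V*V) + V) = -2 + ((V² + V²) + V) = -2 + (2*V² + V) = -2 + (V + 2*V²) = -2 + V + 2*V²)
(-47051 - 23919)/(M(S(15, -11)) + 1/(11804 - 7662)) = (-47051 - 23919)/((-2 + (-8 - 1*15) + 2*(-8 - 1*15)²) + 1/(11804 - 7662)) = -70970/((-2 + (-8 - 15) + 2*(-8 - 15)²) + 1/4142) = -70970/((-2 - 23 + 2*(-23)²) + 1/4142) = -70970/((-2 - 23 + 2*529) + 1/4142) = -70970/((-2 - 23 + 1058) + 1/4142) = -70970/(1033 + 1/4142) = -70970/4278687/4142 = -70970*4142/4278687 = -293957740/4278687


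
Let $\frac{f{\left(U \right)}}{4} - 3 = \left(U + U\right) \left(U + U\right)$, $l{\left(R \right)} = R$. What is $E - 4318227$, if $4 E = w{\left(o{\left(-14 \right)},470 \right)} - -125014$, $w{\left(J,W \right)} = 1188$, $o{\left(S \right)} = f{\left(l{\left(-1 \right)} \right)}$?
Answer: $- \frac{8573353}{2} \approx -4.2867 \cdot 10^{6}$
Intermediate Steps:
$f{\left(U \right)} = 12 + 16 U^{2}$ ($f{\left(U \right)} = 12 + 4 \left(U + U\right) \left(U + U\right) = 12 + 4 \cdot 2 U 2 U = 12 + 4 \cdot 4 U^{2} = 12 + 16 U^{2}$)
$o{\left(S \right)} = 28$ ($o{\left(S \right)} = 12 + 16 \left(-1\right)^{2} = 12 + 16 \cdot 1 = 12 + 16 = 28$)
$E = \frac{63101}{2}$ ($E = \frac{1188 - -125014}{4} = \frac{1188 + 125014}{4} = \frac{1}{4} \cdot 126202 = \frac{63101}{2} \approx 31551.0$)
$E - 4318227 = \frac{63101}{2} - 4318227 = - \frac{8573353}{2}$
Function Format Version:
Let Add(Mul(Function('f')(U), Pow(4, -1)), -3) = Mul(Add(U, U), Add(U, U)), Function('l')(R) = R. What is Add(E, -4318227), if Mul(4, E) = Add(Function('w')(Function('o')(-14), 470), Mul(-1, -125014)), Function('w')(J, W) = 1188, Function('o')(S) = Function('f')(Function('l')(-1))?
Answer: Rational(-8573353, 2) ≈ -4.2867e+6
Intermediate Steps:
Function('f')(U) = Add(12, Mul(16, Pow(U, 2))) (Function('f')(U) = Add(12, Mul(4, Mul(Add(U, U), Add(U, U)))) = Add(12, Mul(4, Mul(Mul(2, U), Mul(2, U)))) = Add(12, Mul(4, Mul(4, Pow(U, 2)))) = Add(12, Mul(16, Pow(U, 2))))
Function('o')(S) = 28 (Function('o')(S) = Add(12, Mul(16, Pow(-1, 2))) = Add(12, Mul(16, 1)) = Add(12, 16) = 28)
E = Rational(63101, 2) (E = Mul(Rational(1, 4), Add(1188, Mul(-1, -125014))) = Mul(Rational(1, 4), Add(1188, 125014)) = Mul(Rational(1, 4), 126202) = Rational(63101, 2) ≈ 31551.)
Add(E, -4318227) = Add(Rational(63101, 2), -4318227) = Rational(-8573353, 2)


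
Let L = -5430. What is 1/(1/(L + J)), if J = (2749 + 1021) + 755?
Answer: -905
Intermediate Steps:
J = 4525 (J = 3770 + 755 = 4525)
1/(1/(L + J)) = 1/(1/(-5430 + 4525)) = 1/(1/(-905)) = 1/(-1/905) = -905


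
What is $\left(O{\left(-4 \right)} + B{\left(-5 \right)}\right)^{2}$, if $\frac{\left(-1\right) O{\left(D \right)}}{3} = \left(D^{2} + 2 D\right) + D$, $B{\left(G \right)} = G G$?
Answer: $169$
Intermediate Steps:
$B{\left(G \right)} = G^{2}$
$O{\left(D \right)} = - 9 D - 3 D^{2}$ ($O{\left(D \right)} = - 3 \left(\left(D^{2} + 2 D\right) + D\right) = - 3 \left(D^{2} + 3 D\right) = - 9 D - 3 D^{2}$)
$\left(O{\left(-4 \right)} + B{\left(-5 \right)}\right)^{2} = \left(\left(-3\right) \left(-4\right) \left(3 - 4\right) + \left(-5\right)^{2}\right)^{2} = \left(\left(-3\right) \left(-4\right) \left(-1\right) + 25\right)^{2} = \left(-12 + 25\right)^{2} = 13^{2} = 169$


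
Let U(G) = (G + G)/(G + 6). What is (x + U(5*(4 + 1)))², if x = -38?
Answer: 1272384/961 ≈ 1324.0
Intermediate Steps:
U(G) = 2*G/(6 + G) (U(G) = (2*G)/(6 + G) = 2*G/(6 + G))
(x + U(5*(4 + 1)))² = (-38 + 2*(5*(4 + 1))/(6 + 5*(4 + 1)))² = (-38 + 2*(5*5)/(6 + 5*5))² = (-38 + 2*25/(6 + 25))² = (-38 + 2*25/31)² = (-38 + 2*25*(1/31))² = (-38 + 50/31)² = (-1128/31)² = 1272384/961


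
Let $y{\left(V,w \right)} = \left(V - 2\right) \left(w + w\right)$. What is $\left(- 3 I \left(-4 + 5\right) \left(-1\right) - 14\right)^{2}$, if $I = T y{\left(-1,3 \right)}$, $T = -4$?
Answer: $40804$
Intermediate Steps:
$y{\left(V,w \right)} = 2 w \left(-2 + V\right)$ ($y{\left(V,w \right)} = \left(-2 + V\right) 2 w = 2 w \left(-2 + V\right)$)
$I = 72$ ($I = - 4 \cdot 2 \cdot 3 \left(-2 - 1\right) = - 4 \cdot 2 \cdot 3 \left(-3\right) = \left(-4\right) \left(-18\right) = 72$)
$\left(- 3 I \left(-4 + 5\right) \left(-1\right) - 14\right)^{2} = \left(\left(-3\right) 72 \left(-4 + 5\right) \left(-1\right) - 14\right)^{2} = \left(- 216 \cdot 1 \left(-1\right) - 14\right)^{2} = \left(\left(-216\right) \left(-1\right) - 14\right)^{2} = \left(216 - 14\right)^{2} = 202^{2} = 40804$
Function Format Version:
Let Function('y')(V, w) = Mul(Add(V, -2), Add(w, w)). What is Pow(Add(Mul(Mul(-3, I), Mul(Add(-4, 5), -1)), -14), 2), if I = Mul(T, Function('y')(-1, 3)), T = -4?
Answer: 40804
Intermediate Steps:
Function('y')(V, w) = Mul(2, w, Add(-2, V)) (Function('y')(V, w) = Mul(Add(-2, V), Mul(2, w)) = Mul(2, w, Add(-2, V)))
I = 72 (I = Mul(-4, Mul(2, 3, Add(-2, -1))) = Mul(-4, Mul(2, 3, -3)) = Mul(-4, -18) = 72)
Pow(Add(Mul(Mul(-3, I), Mul(Add(-4, 5), -1)), -14), 2) = Pow(Add(Mul(Mul(-3, 72), Mul(Add(-4, 5), -1)), -14), 2) = Pow(Add(Mul(-216, Mul(1, -1)), -14), 2) = Pow(Add(Mul(-216, -1), -14), 2) = Pow(Add(216, -14), 2) = Pow(202, 2) = 40804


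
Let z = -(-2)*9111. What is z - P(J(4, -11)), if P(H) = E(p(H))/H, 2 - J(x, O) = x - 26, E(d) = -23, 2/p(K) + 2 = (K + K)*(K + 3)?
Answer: 437351/24 ≈ 18223.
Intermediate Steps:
p(K) = 2/(-2 + 2*K*(3 + K)) (p(K) = 2/(-2 + (K + K)*(K + 3)) = 2/(-2 + (2*K)*(3 + K)) = 2/(-2 + 2*K*(3 + K)))
J(x, O) = 28 - x (J(x, O) = 2 - (x - 26) = 2 - (-26 + x) = 2 + (26 - x) = 28 - x)
P(H) = -23/H
z = 18222 (z = -1*(-18222) = 18222)
z - P(J(4, -11)) = 18222 - (-23)/(28 - 1*4) = 18222 - (-23)/(28 - 4) = 18222 - (-23)/24 = 18222 - 1*(-23/24) = 18222 + 23/24 = 437351/24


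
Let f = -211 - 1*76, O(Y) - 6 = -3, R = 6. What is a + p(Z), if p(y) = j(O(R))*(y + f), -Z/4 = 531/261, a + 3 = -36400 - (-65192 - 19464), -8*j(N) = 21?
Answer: 11374435/232 ≈ 49028.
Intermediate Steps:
O(Y) = 3 (O(Y) = 6 - 3 = 3)
j(N) = -21/8 (j(N) = -1/8*21 = -21/8)
f = -287 (f = -211 - 76 = -287)
a = 48253 (a = -3 + (-36400 - (-65192 - 19464)) = -3 + (-36400 - 1*(-84656)) = -3 + (-36400 + 84656) = -3 + 48256 = 48253)
Z = -236/29 (Z = -2124/261 = -4*59/29 = -236/29 ≈ -8.1379)
p(y) = 6027/8 - 21*y/8 (p(y) = -21*(y - 287)/8 = -21*(-287 + y)/8 = 6027/8 - 21*y/8)
a + p(Z) = 48253 + (6027/8 - 21/8*(-236/29)) = 48253 + (6027/8 + 1239/58) = 48253 + 179739/232 = 11374435/232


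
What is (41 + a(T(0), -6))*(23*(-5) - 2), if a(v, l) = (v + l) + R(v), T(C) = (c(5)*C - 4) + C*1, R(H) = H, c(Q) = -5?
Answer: -3159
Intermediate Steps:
T(C) = -4 - 4*C (T(C) = (-5*C - 4) + C*1 = (-4 - 5*C) + C = -4 - 4*C)
a(v, l) = l + 2*v (a(v, l) = (v + l) + v = (l + v) + v = l + 2*v)
(41 + a(T(0), -6))*(23*(-5) - 2) = (41 + (-6 + 2*(-4 - 4*0)))*(23*(-5) - 2) = (41 + (-6 + 2*(-4 + 0)))*(-115 - 2) = (41 + (-6 + 2*(-4)))*(-117) = (41 + (-6 - 8))*(-117) = (41 - 14)*(-117) = 27*(-117) = -3159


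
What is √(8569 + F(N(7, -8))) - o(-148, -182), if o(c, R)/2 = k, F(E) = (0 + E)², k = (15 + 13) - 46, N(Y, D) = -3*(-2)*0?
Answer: 36 + √8569 ≈ 128.57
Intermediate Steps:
N(Y, D) = 0 (N(Y, D) = 6*0 = 0)
k = -18 (k = 28 - 46 = -18)
F(E) = E²
o(c, R) = -36 (o(c, R) = 2*(-18) = -36)
√(8569 + F(N(7, -8))) - o(-148, -182) = √(8569 + 0²) - 1*(-36) = √(8569 + 0) + 36 = √8569 + 36 = 36 + √8569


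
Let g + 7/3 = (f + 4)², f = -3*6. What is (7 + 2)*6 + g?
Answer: 743/3 ≈ 247.67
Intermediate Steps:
f = -18
g = 581/3 (g = -7/3 + (-18 + 4)² = -7/3 + (-14)² = -7/3 + 196 = 581/3 ≈ 193.67)
(7 + 2)*6 + g = (7 + 2)*6 + 581/3 = 9*6 + 581/3 = 54 + 581/3 = 743/3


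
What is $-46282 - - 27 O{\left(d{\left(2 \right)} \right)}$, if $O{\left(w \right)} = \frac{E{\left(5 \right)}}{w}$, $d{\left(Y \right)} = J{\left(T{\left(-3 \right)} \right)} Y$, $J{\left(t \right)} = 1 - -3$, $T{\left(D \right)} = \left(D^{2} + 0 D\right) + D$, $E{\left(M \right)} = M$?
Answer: $- \frac{370121}{8} \approx -46265.0$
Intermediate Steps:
$T{\left(D \right)} = D + D^{2}$ ($T{\left(D \right)} = \left(D^{2} + 0\right) + D = D^{2} + D = D + D^{2}$)
$J{\left(t \right)} = 4$ ($J{\left(t \right)} = 1 + 3 = 4$)
$d{\left(Y \right)} = 4 Y$
$O{\left(w \right)} = \frac{5}{w}$
$-46282 - - 27 O{\left(d{\left(2 \right)} \right)} = -46282 - - 27 \frac{5}{4 \cdot 2} = -46282 - - 27 \cdot \frac{5}{8} = -46282 - - 27 \cdot 5 \cdot \frac{1}{8} = -46282 - \left(-27\right) \frac{5}{8} = -46282 - - \frac{135}{8} = -46282 + \frac{135}{8} = - \frac{370121}{8}$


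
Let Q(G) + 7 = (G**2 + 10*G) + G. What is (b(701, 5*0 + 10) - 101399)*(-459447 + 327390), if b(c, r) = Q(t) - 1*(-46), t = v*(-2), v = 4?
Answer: 13388466888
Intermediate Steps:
t = -8 (t = 4*(-2) = -8)
Q(G) = -7 + G**2 + 11*G (Q(G) = -7 + ((G**2 + 10*G) + G) = -7 + (G**2 + 11*G) = -7 + G**2 + 11*G)
b(c, r) = 15 (b(c, r) = (-7 + (-8)**2 + 11*(-8)) - 1*(-46) = (-7 + 64 - 88) + 46 = -31 + 46 = 15)
(b(701, 5*0 + 10) - 101399)*(-459447 + 327390) = (15 - 101399)*(-459447 + 327390) = -101384*(-132057) = 13388466888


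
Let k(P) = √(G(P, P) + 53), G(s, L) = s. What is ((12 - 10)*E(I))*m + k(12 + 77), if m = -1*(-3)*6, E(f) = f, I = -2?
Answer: -72 + √142 ≈ -60.084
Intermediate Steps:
m = 18 (m = 3*6 = 18)
k(P) = √(53 + P) (k(P) = √(P + 53) = √(53 + P))
((12 - 10)*E(I))*m + k(12 + 77) = ((12 - 10)*(-2))*18 + √(53 + (12 + 77)) = (2*(-2))*18 + √(53 + 89) = -4*18 + √142 = -72 + √142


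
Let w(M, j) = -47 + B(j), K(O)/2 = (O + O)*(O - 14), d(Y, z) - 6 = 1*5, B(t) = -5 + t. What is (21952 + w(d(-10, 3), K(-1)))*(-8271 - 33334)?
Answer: -913645800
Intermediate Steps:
d(Y, z) = 11 (d(Y, z) = 6 + 1*5 = 6 + 5 = 11)
K(O) = 4*O*(-14 + O) (K(O) = 2*((O + O)*(O - 14)) = 2*((2*O)*(-14 + O)) = 2*(2*O*(-14 + O)) = 4*O*(-14 + O))
w(M, j) = -52 + j (w(M, j) = -47 + (-5 + j) = -52 + j)
(21952 + w(d(-10, 3), K(-1)))*(-8271 - 33334) = (21952 + (-52 + 4*(-1)*(-14 - 1)))*(-8271 - 33334) = (21952 + (-52 + 4*(-1)*(-15)))*(-41605) = (21952 + (-52 + 60))*(-41605) = (21952 + 8)*(-41605) = 21960*(-41605) = -913645800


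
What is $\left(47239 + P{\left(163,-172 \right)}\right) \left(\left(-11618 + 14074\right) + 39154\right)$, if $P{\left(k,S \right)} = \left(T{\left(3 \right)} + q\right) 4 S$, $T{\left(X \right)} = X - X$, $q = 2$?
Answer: $1908359430$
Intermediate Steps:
$T{\left(X \right)} = 0$
$P{\left(k,S \right)} = 8 S$ ($P{\left(k,S \right)} = \left(0 + 2\right) 4 S = 2 \cdot 4 S = 8 S$)
$\left(47239 + P{\left(163,-172 \right)}\right) \left(\left(-11618 + 14074\right) + 39154\right) = \left(47239 + 8 \left(-172\right)\right) \left(\left(-11618 + 14074\right) + 39154\right) = \left(47239 - 1376\right) \left(2456 + 39154\right) = 45863 \cdot 41610 = 1908359430$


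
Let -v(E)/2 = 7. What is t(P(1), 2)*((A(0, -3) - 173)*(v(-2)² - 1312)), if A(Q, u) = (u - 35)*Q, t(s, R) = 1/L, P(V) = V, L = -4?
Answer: -48267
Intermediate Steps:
t(s, R) = -¼ (t(s, R) = 1/(-4) = -¼)
A(Q, u) = Q*(-35 + u) (A(Q, u) = (-35 + u)*Q = Q*(-35 + u))
v(E) = -14 (v(E) = -2*7 = -14)
t(P(1), 2)*((A(0, -3) - 173)*(v(-2)² - 1312)) = -(0*(-35 - 3) - 173)*((-14)² - 1312)/4 = -(0*(-38) - 173)*(196 - 1312)/4 = -(0 - 173)*(-1116)/4 = -(-173)*(-1116)/4 = -¼*193068 = -48267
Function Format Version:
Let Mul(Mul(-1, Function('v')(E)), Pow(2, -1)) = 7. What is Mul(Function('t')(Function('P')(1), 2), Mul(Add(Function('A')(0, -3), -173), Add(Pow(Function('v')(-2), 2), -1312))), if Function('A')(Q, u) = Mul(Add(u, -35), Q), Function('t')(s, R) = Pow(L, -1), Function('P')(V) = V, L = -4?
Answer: -48267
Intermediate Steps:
Function('t')(s, R) = Rational(-1, 4) (Function('t')(s, R) = Pow(-4, -1) = Rational(-1, 4))
Function('A')(Q, u) = Mul(Q, Add(-35, u)) (Function('A')(Q, u) = Mul(Add(-35, u), Q) = Mul(Q, Add(-35, u)))
Function('v')(E) = -14 (Function('v')(E) = Mul(-2, 7) = -14)
Mul(Function('t')(Function('P')(1), 2), Mul(Add(Function('A')(0, -3), -173), Add(Pow(Function('v')(-2), 2), -1312))) = Mul(Rational(-1, 4), Mul(Add(Mul(0, Add(-35, -3)), -173), Add(Pow(-14, 2), -1312))) = Mul(Rational(-1, 4), Mul(Add(Mul(0, -38), -173), Add(196, -1312))) = Mul(Rational(-1, 4), Mul(Add(0, -173), -1116)) = Mul(Rational(-1, 4), Mul(-173, -1116)) = Mul(Rational(-1, 4), 193068) = -48267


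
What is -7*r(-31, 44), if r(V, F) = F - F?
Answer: 0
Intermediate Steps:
r(V, F) = 0
-7*r(-31, 44) = -7*0 = 0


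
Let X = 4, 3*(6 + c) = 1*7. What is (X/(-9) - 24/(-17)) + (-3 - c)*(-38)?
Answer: -3728/153 ≈ -24.366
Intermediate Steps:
c = -11/3 (c = -6 + (1*7)/3 = -6 + (⅓)*7 = -6 + 7/3 = -11/3 ≈ -3.6667)
(X/(-9) - 24/(-17)) + (-3 - c)*(-38) = (4/(-9) - 24/(-17)) + (-3 - 1*(-11/3))*(-38) = (4*(-⅑) - 24*(-1/17)) + (-3 + 11/3)*(-38) = (-4/9 + 24/17) + (⅔)*(-38) = 148/153 - 76/3 = -3728/153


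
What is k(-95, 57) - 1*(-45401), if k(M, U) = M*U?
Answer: 39986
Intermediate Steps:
k(-95, 57) - 1*(-45401) = -95*57 - 1*(-45401) = -5415 + 45401 = 39986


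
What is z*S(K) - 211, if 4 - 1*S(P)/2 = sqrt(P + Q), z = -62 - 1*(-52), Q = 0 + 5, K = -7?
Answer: -291 + 20*I*sqrt(2) ≈ -291.0 + 28.284*I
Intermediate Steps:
Q = 5
z = -10 (z = -62 + 52 = -10)
S(P) = 8 - 2*sqrt(5 + P) (S(P) = 8 - 2*sqrt(P + 5) = 8 - 2*sqrt(5 + P))
z*S(K) - 211 = -10*(8 - 2*sqrt(5 - 7)) - 211 = -10*(8 - 2*I*sqrt(2)) - 211 = (-80 + 20*I*sqrt(2)) - 211 = -291 + 20*I*sqrt(2)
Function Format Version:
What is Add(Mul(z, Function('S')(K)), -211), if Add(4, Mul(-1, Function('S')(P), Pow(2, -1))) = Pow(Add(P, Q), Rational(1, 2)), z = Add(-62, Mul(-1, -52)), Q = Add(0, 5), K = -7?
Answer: Add(-291, Mul(20, I, Pow(2, Rational(1, 2)))) ≈ Add(-291.00, Mul(28.284, I))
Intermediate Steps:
Q = 5
z = -10 (z = Add(-62, 52) = -10)
Function('S')(P) = Add(8, Mul(-2, Pow(Add(5, P), Rational(1, 2)))) (Function('S')(P) = Add(8, Mul(-2, Pow(Add(P, 5), Rational(1, 2)))) = Add(8, Mul(-2, Pow(Add(5, P), Rational(1, 2)))))
Add(Mul(z, Function('S')(K)), -211) = Add(Mul(-10, Add(8, Mul(-2, Pow(Add(5, -7), Rational(1, 2))))), -211) = Add(Mul(-10, Add(8, Mul(-2, Pow(-2, Rational(1, 2))))), -211) = Add(Mul(-10, Add(8, Mul(-2, Mul(I, Pow(2, Rational(1, 2)))))), -211) = Add(Mul(-10, Add(8, Mul(-2, I, Pow(2, Rational(1, 2))))), -211) = Add(Add(-80, Mul(20, I, Pow(2, Rational(1, 2)))), -211) = Add(-291, Mul(20, I, Pow(2, Rational(1, 2))))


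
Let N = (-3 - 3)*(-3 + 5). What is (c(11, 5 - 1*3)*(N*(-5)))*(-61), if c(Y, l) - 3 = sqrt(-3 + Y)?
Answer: -10980 - 7320*sqrt(2) ≈ -21332.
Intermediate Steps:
c(Y, l) = 3 + sqrt(-3 + Y)
N = -12 (N = -6*2 = -12)
(c(11, 5 - 1*3)*(N*(-5)))*(-61) = ((3 + sqrt(-3 + 11))*(-12*(-5)))*(-61) = ((3 + sqrt(8))*60)*(-61) = ((3 + 2*sqrt(2))*60)*(-61) = (180 + 120*sqrt(2))*(-61) = -10980 - 7320*sqrt(2)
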